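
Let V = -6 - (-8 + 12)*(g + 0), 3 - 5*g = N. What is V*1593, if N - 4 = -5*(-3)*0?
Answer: -41418/5 ≈ -8283.6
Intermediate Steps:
N = 4 (N = 4 - 5*(-3)*0 = 4 + 15*0 = 4 + 0 = 4)
g = -⅕ (g = ⅗ - ⅕*4 = ⅗ - ⅘ = -⅕ ≈ -0.20000)
V = -26/5 (V = -6 - (-8 + 12)*(-⅕ + 0) = -6 - 4*(-1)/5 = -6 - 1*(-⅘) = -6 + ⅘ = -26/5 ≈ -5.2000)
V*1593 = -26/5*1593 = -41418/5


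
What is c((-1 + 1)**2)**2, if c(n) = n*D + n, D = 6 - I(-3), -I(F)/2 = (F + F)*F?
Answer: 0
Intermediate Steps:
I(F) = -4*F**2 (I(F) = -2*(F + F)*F = -2*2*F*F = -4*F**2)
D = 42 (D = 6 - (-4)*(-3)**2 = 6 - (-4)*9 = 6 - 1*(-36) = 6 + 36 = 42)
c(n) = 43*n (c(n) = n*42 + n = 42*n + n = 43*n)
c((-1 + 1)**2)**2 = (43*(-1 + 1)**2)**2 = (43*0**2)**2 = (43*0)**2 = 0**2 = 0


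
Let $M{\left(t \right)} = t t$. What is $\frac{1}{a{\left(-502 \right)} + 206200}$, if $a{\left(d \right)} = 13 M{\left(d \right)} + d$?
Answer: $\frac{1}{3481750} \approx 2.8721 \cdot 10^{-7}$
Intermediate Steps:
$M{\left(t \right)} = t^{2}$
$a{\left(d \right)} = d + 13 d^{2}$ ($a{\left(d \right)} = 13 d^{2} + d = d + 13 d^{2}$)
$\frac{1}{a{\left(-502 \right)} + 206200} = \frac{1}{- 502 \left(1 + 13 \left(-502\right)\right) + 206200} = \frac{1}{- 502 \left(1 - 6526\right) + 206200} = \frac{1}{\left(-502\right) \left(-6525\right) + 206200} = \frac{1}{3275550 + 206200} = \frac{1}{3481750}$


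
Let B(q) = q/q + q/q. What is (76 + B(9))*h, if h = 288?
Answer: 22464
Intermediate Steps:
B(q) = 2 (B(q) = 1 + 1 = 2)
(76 + B(9))*h = (76 + 2)*288 = 78*288 = 22464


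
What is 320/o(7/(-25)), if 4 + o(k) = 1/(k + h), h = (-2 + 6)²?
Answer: -125760/1547 ≈ -81.293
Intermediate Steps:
h = 16 (h = 4² = 16)
o(k) = -4 + 1/(16 + k) (o(k) = -4 + 1/(k + 16) = -4 + 1/(16 + k))
320/o(7/(-25)) = 320/(((-63 - 28/(-25))/(16 + 7/(-25)))) = 320/(((-63 - 28*(-1)/25)/(16 + 7*(-1/25)))) = 320/(((-63 - 4*(-7/25))/(16 - 7/25))) = 320/(((-63 + 28/25)/(393/25))) = 320/(((25/393)*(-1547/25))) = 320/(-1547/393) = 320*(-393/1547) = -125760/1547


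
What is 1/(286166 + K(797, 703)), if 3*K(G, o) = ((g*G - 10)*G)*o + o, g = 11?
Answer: 3/4907327488 ≈ 6.1133e-10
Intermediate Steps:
K(G, o) = o/3 + G*o*(-10 + 11*G)/3 (K(G, o) = (((11*G - 10)*G)*o + o)/3 = (((-10 + 11*G)*G)*o + o)/3 = ((G*(-10 + 11*G))*o + o)/3 = (G*o*(-10 + 11*G) + o)/3 = (o + G*o*(-10 + 11*G))/3 = o/3 + G*o*(-10 + 11*G)/3)
1/(286166 + K(797, 703)) = 1/(286166 + (⅓)*703*(1 - 10*797 + 11*797²)) = 1/(286166 + (⅓)*703*(1 - 7970 + 11*635209)) = 1/(286166 + (⅓)*703*(1 - 7970 + 6987299)) = 1/(286166 + (⅓)*703*6979330) = 1/(286166 + 4906468990/3) = 1/(4907327488/3) = 3/4907327488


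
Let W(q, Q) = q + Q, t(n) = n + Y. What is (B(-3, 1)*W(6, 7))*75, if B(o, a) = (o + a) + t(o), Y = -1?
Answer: -5850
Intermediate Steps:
t(n) = -1 + n (t(n) = n - 1 = -1 + n)
B(o, a) = -1 + a + 2*o (B(o, a) = (o + a) + (-1 + o) = (a + o) + (-1 + o) = -1 + a + 2*o)
W(q, Q) = Q + q
(B(-3, 1)*W(6, 7))*75 = ((-1 + 1 + 2*(-3))*(7 + 6))*75 = ((-1 + 1 - 6)*13)*75 = -6*13*75 = -78*75 = -5850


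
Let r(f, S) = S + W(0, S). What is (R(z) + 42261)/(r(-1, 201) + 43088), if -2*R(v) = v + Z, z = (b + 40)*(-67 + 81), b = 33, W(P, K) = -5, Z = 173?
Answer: 83327/86568 ≈ 0.96256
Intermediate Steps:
r(f, S) = -5 + S (r(f, S) = S - 5 = -5 + S)
z = 1022 (z = (33 + 40)*(-67 + 81) = 73*14 = 1022)
R(v) = -173/2 - v/2 (R(v) = -(v + 173)/2 = -(173 + v)/2 = -173/2 - v/2)
(R(z) + 42261)/(r(-1, 201) + 43088) = ((-173/2 - ½*1022) + 42261)/((-5 + 201) + 43088) = ((-173/2 - 511) + 42261)/(196 + 43088) = (-1195/2 + 42261)/43284 = (83327/2)*(1/43284) = 83327/86568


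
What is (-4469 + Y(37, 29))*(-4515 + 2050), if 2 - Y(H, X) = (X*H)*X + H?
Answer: 87805765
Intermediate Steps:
Y(H, X) = 2 - H - H*X² (Y(H, X) = 2 - ((X*H)*X + H) = 2 - ((H*X)*X + H) = 2 - (H*X² + H) = 2 - (H + H*X²) = 2 + (-H - H*X²) = 2 - H - H*X²)
(-4469 + Y(37, 29))*(-4515 + 2050) = (-4469 + (2 - 1*37 - 1*37*29²))*(-4515 + 2050) = (-4469 + (2 - 37 - 1*37*841))*(-2465) = (-4469 + (2 - 37 - 31117))*(-2465) = (-4469 - 31152)*(-2465) = -35621*(-2465) = 87805765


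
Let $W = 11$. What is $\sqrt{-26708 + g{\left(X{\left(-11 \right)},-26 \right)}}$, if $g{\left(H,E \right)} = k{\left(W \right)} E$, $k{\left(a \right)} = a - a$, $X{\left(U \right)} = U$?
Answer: $2 i \sqrt{6677} \approx 163.43 i$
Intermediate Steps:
$k{\left(a \right)} = 0$
$g{\left(H,E \right)} = 0$ ($g{\left(H,E \right)} = 0 E = 0$)
$\sqrt{-26708 + g{\left(X{\left(-11 \right)},-26 \right)}} = \sqrt{-26708 + 0} = \sqrt{-26708} = 2 i \sqrt{6677}$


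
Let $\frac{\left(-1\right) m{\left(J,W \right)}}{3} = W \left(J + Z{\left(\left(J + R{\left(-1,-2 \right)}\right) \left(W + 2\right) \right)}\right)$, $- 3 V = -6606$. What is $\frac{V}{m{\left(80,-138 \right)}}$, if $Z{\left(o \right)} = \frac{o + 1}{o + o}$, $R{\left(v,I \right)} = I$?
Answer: $\frac{2595424}{39281401} \approx 0.066073$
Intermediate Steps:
$V = 2202$ ($V = \left(- \frac{1}{3}\right) \left(-6606\right) = 2202$)
$Z{\left(o \right)} = \frac{1 + o}{2 o}$
$m{\left(J,W \right)} = - 3 W \left(J + \frac{1 + \left(-2 + J\right) \left(2 + W\right)}{2 \left(-2 + J\right) \left(2 + W\right)}\right)$ ($m{\left(J,W \right)} = - 3 W \left(J + \frac{1 + \left(J - 2\right) \left(W + 2\right)}{2 \left(J - 2\right) \left(W + 2\right)}\right) = - 3 W \left(J + \frac{1 + \left(-2 + J\right) \left(2 + W\right)}{2 \left(-2 + J\right) \left(2 + W\right)}\right)$)
$\frac{V}{m{\left(80,-138 \right)}} = \frac{2202}{\frac{3}{2} \left(-138\right) \frac{1}{-4 - -276 + 2 \cdot 80 + 80 \left(-138\right)} \left(3 - 4 \cdot 80^{2} + 2 \left(-138\right) + 6 \cdot 80 - - 276 \cdot 80^{2} + 3 \cdot 80 \left(-138\right)\right)} = \frac{2202}{\frac{3}{2} \left(-138\right) \frac{1}{-4 + 276 + 160 - 11040} \left(3 - 25600 - 276 + 480 - \left(-276\right) 6400 - 33120\right)} = \frac{2202}{\frac{3}{2} \left(-138\right) \frac{1}{-10608} \left(3 - 25600 - 276 + 480 + 1766400 - 33120\right)} = \frac{2202}{\frac{3}{2} \left(-138\right) \left(- \frac{1}{10608}\right) 1707887} = \frac{2202}{\frac{117844203}{3536}} = 2202 \cdot \frac{3536}{117844203} = \frac{2595424}{39281401}$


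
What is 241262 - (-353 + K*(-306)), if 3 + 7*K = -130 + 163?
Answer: 1700485/7 ≈ 2.4293e+5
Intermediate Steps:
K = 30/7 (K = -3/7 + (-130 + 163)/7 = -3/7 + (⅐)*33 = -3/7 + 33/7 = 30/7 ≈ 4.2857)
241262 - (-353 + K*(-306)) = 241262 - (-353 + (30/7)*(-306)) = 241262 - (-353 - 9180/7) = 241262 - 1*(-11651/7) = 241262 + 11651/7 = 1700485/7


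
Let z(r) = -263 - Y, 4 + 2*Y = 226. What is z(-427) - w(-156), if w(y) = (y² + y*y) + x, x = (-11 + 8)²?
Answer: -49055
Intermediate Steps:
Y = 111 (Y = -2 + (½)*226 = -2 + 113 = 111)
z(r) = -374 (z(r) = -263 - 1*111 = -263 - 111 = -374)
x = 9 (x = (-3)² = 9)
w(y) = 9 + 2*y² (w(y) = (y² + y*y) + 9 = (y² + y²) + 9 = 2*y² + 9 = 9 + 2*y²)
z(-427) - w(-156) = -374 - (9 + 2*(-156)²) = -374 - (9 + 2*24336) = -374 - (9 + 48672) = -374 - 1*48681 = -374 - 48681 = -49055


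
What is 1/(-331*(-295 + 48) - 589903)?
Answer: -1/508146 ≈ -1.9679e-6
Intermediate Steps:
1/(-331*(-295 + 48) - 589903) = 1/(-331*(-247) - 589903) = 1/(81757 - 589903) = 1/(-508146) = -1/508146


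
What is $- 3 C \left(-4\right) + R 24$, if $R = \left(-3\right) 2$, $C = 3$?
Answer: $-108$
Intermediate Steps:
$R = -6$
$- 3 C \left(-4\right) + R 24 = \left(-3\right) 3 \left(-4\right) - 144 = \left(-9\right) \left(-4\right) - 144 = 36 - 144 = -108$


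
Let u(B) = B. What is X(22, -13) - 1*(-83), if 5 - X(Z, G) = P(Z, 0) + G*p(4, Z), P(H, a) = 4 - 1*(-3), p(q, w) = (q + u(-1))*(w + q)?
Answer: 1095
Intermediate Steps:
p(q, w) = (-1 + q)*(q + w) (p(q, w) = (q - 1)*(w + q) = (-1 + q)*(q + w))
P(H, a) = 7 (P(H, a) = 4 + 3 = 7)
X(Z, G) = -2 - G*(12 + 3*Z) (X(Z, G) = 5 - (7 + G*(4² - 1*4 - Z + 4*Z)) = 5 - (7 + G*(16 - 4 - Z + 4*Z)) = 5 - (7 + G*(12 + 3*Z)) = 5 + (-7 - G*(12 + 3*Z)) = -2 - G*(12 + 3*Z))
X(22, -13) - 1*(-83) = (-2 - 3*(-13)*(4 + 22)) - 1*(-83) = (-2 - 3*(-13)*26) + 83 = (-2 + 1014) + 83 = 1012 + 83 = 1095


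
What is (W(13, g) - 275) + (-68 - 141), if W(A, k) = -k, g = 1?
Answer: -485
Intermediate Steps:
(W(13, g) - 275) + (-68 - 141) = (-1*1 - 275) + (-68 - 141) = (-1 - 275) - 209 = -276 - 209 = -485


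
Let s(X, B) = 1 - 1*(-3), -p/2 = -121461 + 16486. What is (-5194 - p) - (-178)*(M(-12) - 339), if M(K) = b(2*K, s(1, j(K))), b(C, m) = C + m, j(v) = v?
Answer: -279046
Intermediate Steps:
p = 209950 (p = -2*(-121461 + 16486) = -2*(-104975) = 209950)
s(X, B) = 4 (s(X, B) = 1 + 3 = 4)
M(K) = 4 + 2*K (M(K) = 2*K + 4 = 4 + 2*K)
(-5194 - p) - (-178)*(M(-12) - 339) = (-5194 - 1*209950) - (-178)*((4 + 2*(-12)) - 339) = (-5194 - 209950) - (-178)*((4 - 24) - 339) = -215144 - (-178)*(-20 - 339) = -215144 - (-178)*(-359) = -215144 - 1*63902 = -215144 - 63902 = -279046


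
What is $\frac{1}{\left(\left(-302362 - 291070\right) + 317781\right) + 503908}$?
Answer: $\frac{1}{228257} \approx 4.381 \cdot 10^{-6}$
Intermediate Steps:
$\frac{1}{\left(\left(-302362 - 291070\right) + 317781\right) + 503908} = \frac{1}{\left(-593432 + 317781\right) + 503908} = \frac{1}{-275651 + 503908} = \frac{1}{228257}$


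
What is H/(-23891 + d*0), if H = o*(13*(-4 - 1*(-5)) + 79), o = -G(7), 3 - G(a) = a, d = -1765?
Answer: -368/23891 ≈ -0.015403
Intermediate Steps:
G(a) = 3 - a
o = 4 (o = -(3 - 1*7) = -(3 - 7) = -1*(-4) = 4)
H = 368 (H = 4*(13*(-4 - 1*(-5)) + 79) = 4*(13*(-4 + 5) + 79) = 4*(13*1 + 79) = 4*(13 + 79) = 4*92 = 368)
H/(-23891 + d*0) = 368/(-23891 - 1765*0) = 368/(-23891 + 0) = 368/(-23891) = 368*(-1/23891) = -368/23891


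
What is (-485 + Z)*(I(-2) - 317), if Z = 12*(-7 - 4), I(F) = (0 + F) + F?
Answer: 198057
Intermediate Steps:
I(F) = 2*F (I(F) = F + F = 2*F)
Z = -132 (Z = 12*(-11) = -132)
(-485 + Z)*(I(-2) - 317) = (-485 - 132)*(2*(-2) - 317) = -617*(-4 - 317) = -617*(-321) = 198057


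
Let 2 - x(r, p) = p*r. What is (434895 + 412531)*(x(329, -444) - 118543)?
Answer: 23333874910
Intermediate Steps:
x(r, p) = 2 - p*r
(434895 + 412531)*(x(329, -444) - 118543) = (434895 + 412531)*((2 - 1*(-444)*329) - 118543) = 847426*((2 + 146076) - 118543) = 847426*(146078 - 118543) = 847426*27535 = 23333874910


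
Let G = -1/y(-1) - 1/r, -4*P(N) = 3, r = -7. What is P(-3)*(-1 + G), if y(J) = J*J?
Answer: 39/28 ≈ 1.3929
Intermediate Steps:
y(J) = J²
P(N) = -¾ (P(N) = -¼*3 = -¾)
G = -6/7 (G = -1/((-1)²) - 1/(-7) = -1/1 - 1*(-⅐) = -1*1 + ⅐ = -1 + ⅐ = -6/7 ≈ -0.85714)
P(-3)*(-1 + G) = -3*(-1 - 6/7)/4 = -¾*(-13/7) = 39/28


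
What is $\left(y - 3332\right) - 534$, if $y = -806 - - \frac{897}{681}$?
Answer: $- \frac{1060245}{227} \approx -4670.7$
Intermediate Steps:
$y = - \frac{182663}{227}$ ($y = -806 - \left(-897\right) \frac{1}{681} = -806 - - \frac{299}{227} = -806 + \frac{299}{227} = - \frac{182663}{227} \approx -804.68$)
$\left(y - 3332\right) - 534 = \left(- \frac{182663}{227} - 3332\right) - 534 = - \frac{939027}{227} - 534 = - \frac{1060245}{227}$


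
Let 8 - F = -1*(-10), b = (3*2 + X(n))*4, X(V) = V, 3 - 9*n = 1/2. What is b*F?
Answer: -452/9 ≈ -50.222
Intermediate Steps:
n = 5/18 (n = 1/3 - 1/9/2 = 1/3 - 1/9*1/2 = 1/3 - 1/18 = 5/18 ≈ 0.27778)
b = 226/9 (b = (3*2 + 5/18)*4 = (6 + 5/18)*4 = (113/18)*4 = 226/9 ≈ 25.111)
F = -2 (F = 8 - (-1)*(-10) = 8 - 1*10 = 8 - 10 = -2)
b*F = (226/9)*(-2) = -452/9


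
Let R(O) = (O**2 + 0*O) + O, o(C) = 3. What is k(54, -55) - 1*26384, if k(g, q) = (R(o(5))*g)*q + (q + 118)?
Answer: -61961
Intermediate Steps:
R(O) = O + O**2 (R(O) = (O**2 + 0) + O = O**2 + O = O + O**2)
k(g, q) = 118 + q + 12*g*q (k(g, q) = ((3*(1 + 3))*g)*q + (q + 118) = ((3*4)*g)*q + (118 + q) = (12*g)*q + (118 + q) = 12*g*q + (118 + q) = 118 + q + 12*g*q)
k(54, -55) - 1*26384 = (118 - 55 + 12*54*(-55)) - 1*26384 = (118 - 55 - 35640) - 26384 = -35577 - 26384 = -61961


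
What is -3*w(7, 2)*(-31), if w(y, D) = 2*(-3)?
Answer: -558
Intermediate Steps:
w(y, D) = -6
-3*w(7, 2)*(-31) = -3*(-6)*(-31) = 18*(-31) = -558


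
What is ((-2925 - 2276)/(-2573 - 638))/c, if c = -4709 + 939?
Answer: -5201/12105470 ≈ -0.00042964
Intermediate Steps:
c = -3770
((-2925 - 2276)/(-2573 - 638))/c = ((-2925 - 2276)/(-2573 - 638))/(-3770) = -5201/(-3211)*(-1/3770) = -5201*(-1/3211)*(-1/3770) = (5201/3211)*(-1/3770) = -5201/12105470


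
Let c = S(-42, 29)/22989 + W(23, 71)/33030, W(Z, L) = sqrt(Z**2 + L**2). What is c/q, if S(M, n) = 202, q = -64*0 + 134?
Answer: 101/1540263 + sqrt(5570)/4426020 ≈ 8.2435e-5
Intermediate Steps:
W(Z, L) = sqrt(L**2 + Z**2)
q = 134 (q = 0 + 134 = 134)
c = 202/22989 + sqrt(5570)/33030 (c = 202/22989 + sqrt(71**2 + 23**2)/33030 = 202*(1/22989) + sqrt(5041 + 529)*(1/33030) = 202/22989 + sqrt(5570)*(1/33030) = 202/22989 + sqrt(5570)/33030 ≈ 0.011046)
c/q = (202/22989 + sqrt(5570)/33030)/134 = (202/22989 + sqrt(5570)/33030)*(1/134) = 101/1540263 + sqrt(5570)/4426020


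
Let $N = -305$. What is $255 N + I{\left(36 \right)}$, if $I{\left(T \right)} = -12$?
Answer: $-77787$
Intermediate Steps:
$255 N + I{\left(36 \right)} = 255 \left(-305\right) - 12 = -77775 - 12 = -77787$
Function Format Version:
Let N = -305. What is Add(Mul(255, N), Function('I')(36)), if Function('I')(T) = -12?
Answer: -77787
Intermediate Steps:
Add(Mul(255, N), Function('I')(36)) = Add(Mul(255, -305), -12) = Add(-77775, -12) = -77787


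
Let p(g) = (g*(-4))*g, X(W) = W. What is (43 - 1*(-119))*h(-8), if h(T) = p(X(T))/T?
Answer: 5184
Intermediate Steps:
p(g) = -4*g² (p(g) = (-4*g)*g = -4*g²)
h(T) = -4*T (h(T) = (-4*T²)/T = -4*T)
(43 - 1*(-119))*h(-8) = (43 - 1*(-119))*(-4*(-8)) = (43 + 119)*32 = 162*32 = 5184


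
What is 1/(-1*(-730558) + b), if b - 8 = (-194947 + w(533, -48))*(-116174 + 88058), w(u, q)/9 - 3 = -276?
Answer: 1/5550941430 ≈ 1.8015e-10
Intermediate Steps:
w(u, q) = -2457 (w(u, q) = 27 + 9*(-276) = 27 - 2484 = -2457)
b = 5550210872 (b = 8 + (-194947 - 2457)*(-116174 + 88058) = 8 - 197404*(-28116) = 8 + 5550210864 = 5550210872)
1/(-1*(-730558) + b) = 1/(-1*(-730558) + 5550210872) = 1/(730558 + 5550210872) = 1/5550941430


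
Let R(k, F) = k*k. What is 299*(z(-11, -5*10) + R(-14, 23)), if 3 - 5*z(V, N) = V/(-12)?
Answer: 704743/12 ≈ 58729.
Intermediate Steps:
R(k, F) = k²
z(V, N) = ⅗ + V/60 (z(V, N) = ⅗ - V/(5*(-12)) = ⅗ - V*(-1)/(5*12) = ⅗ - (-1)*V/60 = ⅗ + V/60)
299*(z(-11, -5*10) + R(-14, 23)) = 299*((⅗ + (1/60)*(-11)) + (-14)²) = 299*((⅗ - 11/60) + 196) = 299*(5/12 + 196) = 299*(2357/12) = 704743/12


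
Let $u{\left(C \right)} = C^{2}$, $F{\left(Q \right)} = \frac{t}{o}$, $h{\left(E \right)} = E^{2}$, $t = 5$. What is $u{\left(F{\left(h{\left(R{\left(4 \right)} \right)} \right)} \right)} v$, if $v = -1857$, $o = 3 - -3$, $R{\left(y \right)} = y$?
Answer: $- \frac{15475}{12} \approx -1289.6$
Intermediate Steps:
$o = 6$ ($o = 3 + 3 = 6$)
$F{\left(Q \right)} = \frac{5}{6}$
$u{\left(F{\left(h{\left(R{\left(4 \right)} \right)} \right)} \right)} v = \left(\frac{5}{6}\right)^{2} \left(-1857\right) = \frac{25}{36} \left(-1857\right) = - \frac{15475}{12}$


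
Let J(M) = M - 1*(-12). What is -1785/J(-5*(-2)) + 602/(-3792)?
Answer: -1695491/20856 ≈ -81.295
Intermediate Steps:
J(M) = 12 + M (J(M) = M + 12 = 12 + M)
-1785/J(-5*(-2)) + 602/(-3792) = -1785/(12 - 5*(-2)) + 602/(-3792) = -1785/(12 + 10) + 602*(-1/3792) = -1785/22 - 301/1896 = -1695491/20856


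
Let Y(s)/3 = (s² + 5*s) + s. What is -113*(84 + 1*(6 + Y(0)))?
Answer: -10170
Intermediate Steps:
Y(s) = 3*s² + 18*s (Y(s) = 3*((s² + 5*s) + s) = 3*(s² + 6*s) = 3*s² + 18*s)
-113*(84 + 1*(6 + Y(0))) = -113*(84 + 1*(6 + 3*0*(6 + 0))) = -113*(84 + 1*(6 + 3*0*6)) = -113*(84 + 1*(6 + 0)) = -113*(84 + 1*6) = -113*(84 + 6) = -113*90 = -10170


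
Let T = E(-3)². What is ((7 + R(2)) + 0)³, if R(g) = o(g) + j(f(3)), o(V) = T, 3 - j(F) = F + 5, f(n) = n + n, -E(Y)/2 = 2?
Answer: 3375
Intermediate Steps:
E(Y) = -4 (E(Y) = -2*2 = -4)
f(n) = 2*n
j(F) = -2 - F (j(F) = 3 - (F + 5) = 3 - (5 + F) = 3 + (-5 - F) = -2 - F)
T = 16 (T = (-4)² = 16)
o(V) = 16
R(g) = 8 (R(g) = 16 + (-2 - 2*3) = 16 + (-2 - 1*6) = 16 + (-2 - 6) = 16 - 8 = 8)
((7 + R(2)) + 0)³ = ((7 + 8) + 0)³ = (15 + 0)³ = 15³ = 3375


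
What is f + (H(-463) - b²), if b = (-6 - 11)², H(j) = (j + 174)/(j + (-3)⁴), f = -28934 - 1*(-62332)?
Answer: -19146697/382 ≈ -50122.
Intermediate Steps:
f = 33398 (f = -28934 + 62332 = 33398)
H(j) = (174 + j)/(81 + j) (H(j) = (174 + j)/(j + 81) = (174 + j)/(81 + j))
b = 289 (b = (-17)² = 289)
f + (H(-463) - b²) = 33398 + ((174 - 463)/(81 - 463) - 1*289²) = 33398 + (-289/(-382) - 1*83521) = 33398 + (-1/382*(-289) - 83521) = 33398 + (289/382 - 83521) = 33398 - 31904733/382 = -19146697/382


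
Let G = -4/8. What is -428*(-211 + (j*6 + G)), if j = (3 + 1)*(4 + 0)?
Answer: 49434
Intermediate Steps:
j = 16 (j = 4*4 = 16)
G = -1/2 (G = -4*1/8 = -1/2 ≈ -0.50000)
-428*(-211 + (j*6 + G)) = -428*(-211 + (16*6 - 1/2)) = -428*(-211 + (96 - 1/2)) = -428*(-211 + 191/2) = -428*(-231/2) = 49434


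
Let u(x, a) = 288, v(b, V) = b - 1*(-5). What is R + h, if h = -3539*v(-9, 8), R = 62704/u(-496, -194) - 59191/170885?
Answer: 4019227087/279630 ≈ 14373.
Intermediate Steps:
v(b, V) = 5 + b (v(b, V) = b + 5 = 5 + b)
R = 60784807/279630 (R = 62704/288 - 59191/170885 = 62704*(1/288) - 59191*1/170885 = 3919/18 - 5381/15535 = 60784807/279630 ≈ 217.38)
h = 14156 (h = -3539*(5 - 9) = -3539*(-4) = 14156)
R + h = 60784807/279630 + 14156 = 4019227087/279630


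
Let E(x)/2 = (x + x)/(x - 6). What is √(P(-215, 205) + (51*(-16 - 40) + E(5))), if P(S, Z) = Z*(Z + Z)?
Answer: √81174 ≈ 284.91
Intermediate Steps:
P(S, Z) = 2*Z² (P(S, Z) = Z*(2*Z) = 2*Z²)
E(x) = 4*x/(-6 + x) (E(x) = 2*((x + x)/(x - 6)) = 2*((2*x)/(-6 + x)) = 2*(2*x/(-6 + x)) = 4*x/(-6 + x))
√(P(-215, 205) + (51*(-16 - 40) + E(5))) = √(2*205² + (51*(-16 - 40) + 4*5/(-6 + 5))) = √(2*42025 + (51*(-56) + 4*5/(-1))) = √(84050 + (-2856 + 4*5*(-1))) = √(84050 + (-2856 - 20)) = √(84050 - 2876) = √81174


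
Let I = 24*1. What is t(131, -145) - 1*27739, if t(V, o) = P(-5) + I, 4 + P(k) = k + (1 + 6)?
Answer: -27717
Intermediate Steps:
I = 24
P(k) = 3 + k (P(k) = -4 + (k + (1 + 6)) = -4 + (k + 7) = -4 + (7 + k) = 3 + k)
t(V, o) = 22 (t(V, o) = (3 - 5) + 24 = -2 + 24 = 22)
t(131, -145) - 1*27739 = 22 - 1*27739 = 22 - 27739 = -27717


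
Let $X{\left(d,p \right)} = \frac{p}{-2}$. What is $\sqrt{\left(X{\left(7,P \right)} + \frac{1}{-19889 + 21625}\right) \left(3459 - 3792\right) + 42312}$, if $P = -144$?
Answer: $\frac{\sqrt{13814637942}}{868} \approx 135.41$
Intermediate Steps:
$X{\left(d,p \right)} = - \frac{p}{2}$ ($X{\left(d,p \right)} = p \left(- \frac{1}{2}\right) = - \frac{p}{2}$)
$\sqrt{\left(X{\left(7,P \right)} + \frac{1}{-19889 + 21625}\right) \left(3459 - 3792\right) + 42312} = \sqrt{\left(\left(- \frac{1}{2}\right) \left(-144\right) + \frac{1}{-19889 + 21625}\right) \left(3459 - 3792\right) + 42312} = \sqrt{\left(72 + \frac{1}{1736}\right) \left(-333\right) + 42312} = \sqrt{\frac{124993}{1736} \left(-333\right) + 42312} = \sqrt{- \frac{41622669}{1736} + 42312} = \sqrt{\frac{31830963}{1736}} = \frac{\sqrt{13814637942}}{868}$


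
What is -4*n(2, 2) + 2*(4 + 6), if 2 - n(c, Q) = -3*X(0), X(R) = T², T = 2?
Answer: -36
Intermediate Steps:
X(R) = 4 (X(R) = 2² = 4)
n(c, Q) = 14 (n(c, Q) = 2 - (-3)*4 = 2 - 1*(-12) = 2 + 12 = 14)
-4*n(2, 2) + 2*(4 + 6) = -4*14 + 2*(4 + 6) = -56 + 2*10 = -56 + 20 = -36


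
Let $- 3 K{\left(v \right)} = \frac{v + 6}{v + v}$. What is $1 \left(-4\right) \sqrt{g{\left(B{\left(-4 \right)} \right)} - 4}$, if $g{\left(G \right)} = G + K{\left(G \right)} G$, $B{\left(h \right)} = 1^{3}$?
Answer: $- \frac{10 i \sqrt{6}}{3} \approx - 8.165 i$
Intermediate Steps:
$B{\left(h \right)} = 1$
$K{\left(v \right)} = - \frac{6 + v}{6 v}$ ($K{\left(v \right)} = - \frac{\left(v + 6\right) \frac{1}{v + v}}{3} = - \frac{\left(6 + v\right) \frac{1}{2 v}}{3} = - \frac{\frac{1}{2} \frac{1}{v} \left(6 + v\right)}{3} = - \frac{6 + v}{6 v}$)
$g{\left(G \right)} = -1 + \frac{5 G}{6}$ ($g{\left(G \right)} = G + \frac{-6 - G}{6 G} G = G - \left(1 + \frac{G}{6}\right) = -1 + \frac{5 G}{6}$)
$1 \left(-4\right) \sqrt{g{\left(B{\left(-4 \right)} \right)} - 4} = 1 \left(-4\right) \sqrt{\left(-1 + \frac{5}{6} \cdot 1\right) - 4} = - 4 \sqrt{\left(-1 + \frac{5}{6}\right) - 4} = - 4 \sqrt{- \frac{1}{6} - 4} = - 4 \sqrt{- \frac{25}{6}} = - 4 \frac{5 i \sqrt{6}}{6} = - \frac{10 i \sqrt{6}}{3}$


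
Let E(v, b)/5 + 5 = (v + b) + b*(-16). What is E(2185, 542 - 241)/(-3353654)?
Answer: 11675/3353654 ≈ 0.0034813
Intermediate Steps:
E(v, b) = -25 - 75*b + 5*v (E(v, b) = -25 + 5*((v + b) + b*(-16)) = -25 + 5*((b + v) - 16*b) = -25 + 5*(v - 15*b) = -25 + (-75*b + 5*v) = -25 - 75*b + 5*v)
E(2185, 542 - 241)/(-3353654) = (-25 - 75*(542 - 241) + 5*2185)/(-3353654) = (-25 - 75*301 + 10925)*(-1/3353654) = (-25 - 22575 + 10925)*(-1/3353654) = -11675*(-1/3353654) = 11675/3353654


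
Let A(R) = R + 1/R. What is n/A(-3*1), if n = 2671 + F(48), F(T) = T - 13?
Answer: -4059/5 ≈ -811.80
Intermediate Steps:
F(T) = -13 + T
n = 2706 (n = 2671 + (-13 + 48) = 2671 + 35 = 2706)
n/A(-3*1) = 2706/(-3*1 + 1/(-3*1)) = 2706/(-3 + 1/(-3)) = 2706/(-3 - ⅓) = 2706/(-10/3) = 2706*(-3/10) = -4059/5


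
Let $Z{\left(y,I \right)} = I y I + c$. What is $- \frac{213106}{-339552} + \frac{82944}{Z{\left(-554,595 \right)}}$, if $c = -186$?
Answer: $\frac{5221040456341}{8324543247984} \approx 0.62719$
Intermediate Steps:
$Z{\left(y,I \right)} = -186 + y I^{2}$ ($Z{\left(y,I \right)} = I y I - 186 = y I^{2} - 186 = -186 + y I^{2}$)
$- \frac{213106}{-339552} + \frac{82944}{Z{\left(-554,595 \right)}} = - \frac{213106}{-339552} + \frac{82944}{-186 - 554 \cdot 595^{2}} = \left(-213106\right) \left(- \frac{1}{339552}\right) + \frac{82944}{-186 - 196129850} = \frac{106553}{169776} + \frac{82944}{-186 - 196129850} = \frac{106553}{169776} + \frac{82944}{-196130036} = \frac{106553}{169776} + 82944 \left(- \frac{1}{196130036}\right) = \frac{106553}{169776} - \frac{20736}{49032509} = \frac{5221040456341}{8324543247984}$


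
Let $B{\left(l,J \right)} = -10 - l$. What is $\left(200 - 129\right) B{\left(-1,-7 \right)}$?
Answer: $-639$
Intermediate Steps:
$\left(200 - 129\right) B{\left(-1,-7 \right)} = \left(200 - 129\right) \left(-10 - -1\right) = \left(200 - 129\right) \left(-10 + 1\right) = 71 \left(-9\right) = -639$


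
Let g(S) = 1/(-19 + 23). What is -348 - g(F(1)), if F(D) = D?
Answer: -1393/4 ≈ -348.25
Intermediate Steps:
g(S) = ¼ (g(S) = 1/4 = ¼)
-348 - g(F(1)) = -348 - 1*¼ = -348 - ¼ = -1393/4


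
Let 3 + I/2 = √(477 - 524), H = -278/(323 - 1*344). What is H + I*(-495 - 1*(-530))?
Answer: -4132/21 + 70*I*√47 ≈ -196.76 + 479.9*I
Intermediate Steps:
H = 278/21 (H = -278/(323 - 344) = -278/(-21) = -278*(-1/21) = 278/21 ≈ 13.238)
I = -6 + 2*I*√47 (I = -6 + 2*√(477 - 524) = -6 + 2*√(-47) = -6 + 2*(I*√47) = -6 + 2*I*√47 ≈ -6.0 + 13.711*I)
H + I*(-495 - 1*(-530)) = 278/21 + (-6 + 2*I*√47)*(-495 - 1*(-530)) = 278/21 + (-6 + 2*I*√47)*(-495 + 530) = 278/21 + (-6 + 2*I*√47)*35 = 278/21 + (-210 + 70*I*√47) = -4132/21 + 70*I*√47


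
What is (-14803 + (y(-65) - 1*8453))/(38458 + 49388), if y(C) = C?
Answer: -23321/87846 ≈ -0.26548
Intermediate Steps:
(-14803 + (y(-65) - 1*8453))/(38458 + 49388) = (-14803 + (-65 - 1*8453))/(38458 + 49388) = (-14803 + (-65 - 8453))/87846 = (-14803 - 8518)*(1/87846) = -23321*1/87846 = -23321/87846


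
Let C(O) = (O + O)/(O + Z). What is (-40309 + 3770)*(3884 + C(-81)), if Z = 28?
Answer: -7527545546/53 ≈ -1.4203e+8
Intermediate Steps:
C(O) = 2*O/(28 + O) (C(O) = (O + O)/(O + 28) = (2*O)/(28 + O) = 2*O/(28 + O))
(-40309 + 3770)*(3884 + C(-81)) = (-40309 + 3770)*(3884 + 2*(-81)/(28 - 81)) = -36539*(3884 + 2*(-81)/(-53)) = -36539*(3884 + 2*(-81)*(-1/53)) = -36539*(3884 + 162/53) = -36539*206014/53 = -7527545546/53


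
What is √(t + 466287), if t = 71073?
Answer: 4*√33585 ≈ 733.05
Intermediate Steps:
√(t + 466287) = √(71073 + 466287) = √537360 = 4*√33585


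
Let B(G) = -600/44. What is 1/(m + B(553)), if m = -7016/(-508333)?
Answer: -5591663/76172774 ≈ -0.073408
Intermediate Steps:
m = 7016/508333 (m = -7016*(-1/508333) = 7016/508333 ≈ 0.013802)
B(G) = -150/11 (B(G) = -600*1/44 = -150/11)
1/(m + B(553)) = 1/(7016/508333 - 150/11) = 1/(-76172774/5591663) = -5591663/76172774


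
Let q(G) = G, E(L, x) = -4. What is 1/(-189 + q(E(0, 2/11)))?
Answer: -1/193 ≈ -0.0051813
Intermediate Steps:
1/(-189 + q(E(0, 2/11))) = 1/(-189 - 4) = 1/(-193) = -1/193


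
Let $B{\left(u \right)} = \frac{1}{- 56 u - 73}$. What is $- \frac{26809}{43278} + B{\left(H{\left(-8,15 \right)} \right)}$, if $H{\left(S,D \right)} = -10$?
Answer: $- \frac{13012705}{21076386} \approx -0.61741$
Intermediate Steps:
$B{\left(u \right)} = \frac{1}{-73 - 56 u}$
$- \frac{26809}{43278} + B{\left(H{\left(-8,15 \right)} \right)} = - \frac{26809}{43278} - \frac{1}{73 + 56 \left(-10\right)} = \left(-26809\right) \frac{1}{43278} - \frac{1}{73 - 560} = - \frac{26809}{43278} - \frac{1}{-487} = - \frac{26809}{43278} - - \frac{1}{487} = - \frac{26809}{43278} + \frac{1}{487} = - \frac{13012705}{21076386}$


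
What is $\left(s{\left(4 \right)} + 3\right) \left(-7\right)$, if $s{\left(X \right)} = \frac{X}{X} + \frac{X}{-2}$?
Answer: $-14$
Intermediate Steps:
$s{\left(X \right)} = 1 - \frac{X}{2}$ ($s{\left(X \right)} = 1 + X \left(- \frac{1}{2}\right) = 1 - \frac{X}{2}$)
$\left(s{\left(4 \right)} + 3\right) \left(-7\right) = \left(\left(1 - 2\right) + 3\right) \left(-7\right) = \left(-1 + 3\right) \left(-7\right) = 2 \left(-7\right) = -14$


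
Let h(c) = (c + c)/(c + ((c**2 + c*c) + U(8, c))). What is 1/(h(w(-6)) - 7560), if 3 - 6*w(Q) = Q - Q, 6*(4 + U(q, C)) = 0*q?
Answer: -3/22681 ≈ -0.00013227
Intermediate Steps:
U(q, C) = -4 (U(q, C) = -4 + (0*q)/6 = -4 + (1/6)*0 = -4 + 0 = -4)
w(Q) = 1/2 (w(Q) = 1/2 - (Q - Q)/6 = 1/2 - 1/6*0 = 1/2 + 0 = 1/2)
h(c) = 2*c/(-4 + c + 2*c**2) (h(c) = (c + c)/(c + ((c**2 + c*c) - 4)) = (2*c)/(c + ((c**2 + c**2) - 4)) = (2*c)/(c + (2*c**2 - 4)) = (2*c)/(c + (-4 + 2*c**2)) = (2*c)/(-4 + c + 2*c**2) = 2*c/(-4 + c + 2*c**2))
1/(h(w(-6)) - 7560) = 1/(2*(1/2)/(-4 + 1/2 + 2*(1/2)**2) - 7560) = 1/(2*(1/2)/(-4 + 1/2 + 2*(1/4)) - 7560) = 1/(2*(1/2)/(-4 + 1/2 + 1/2) - 7560) = 1/(2*(1/2)/(-3) - 7560) = 1/(2*(1/2)*(-1/3) - 7560) = 1/(-1/3 - 7560) = 1/(-22681/3) = -3/22681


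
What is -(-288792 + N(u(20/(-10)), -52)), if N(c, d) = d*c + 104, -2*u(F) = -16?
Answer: 289104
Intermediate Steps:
u(F) = 8 (u(F) = -½*(-16) = 8)
N(c, d) = 104 + c*d (N(c, d) = c*d + 104 = 104 + c*d)
-(-288792 + N(u(20/(-10)), -52)) = -(-288792 + (104 + 8*(-52))) = -(-288792 + (104 - 416)) = -(-288792 - 312) = -1*(-289104) = 289104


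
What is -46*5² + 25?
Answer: -1125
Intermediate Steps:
-46*5² + 25 = -46*25 + 25 = -1150 + 25 = -1125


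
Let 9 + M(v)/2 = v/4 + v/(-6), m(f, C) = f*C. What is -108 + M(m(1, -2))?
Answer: -379/3 ≈ -126.33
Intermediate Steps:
m(f, C) = C*f
M(v) = -18 + v/6 (M(v) = -18 + 2*(v/4 + v/(-6)) = -18 + 2*(v*(¼) + v*(-⅙)) = -18 + 2*(v/4 - v/6) = -18 + 2*(v/12) = -18 + v/6)
-108 + M(m(1, -2)) = -108 + (-18 + (-2*1)/6) = -108 + (-18 + (⅙)*(-2)) = -108 + (-18 - ⅓) = -108 - 55/3 = -379/3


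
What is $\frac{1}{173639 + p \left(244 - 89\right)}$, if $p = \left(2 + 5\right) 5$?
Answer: $\frac{1}{179064} \approx 5.5846 \cdot 10^{-6}$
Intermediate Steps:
$p = 35$ ($p = 7 \cdot 5 = 35$)
$\frac{1}{173639 + p \left(244 - 89\right)} = \frac{1}{173639 + 35 \left(244 - 89\right)} = \frac{1}{173639 + 35 \cdot 155} = \frac{1}{173639 + 5425} = \frac{1}{179064}$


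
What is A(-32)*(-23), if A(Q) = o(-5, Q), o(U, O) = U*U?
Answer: -575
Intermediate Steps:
o(U, O) = U²
A(Q) = 25 (A(Q) = (-5)² = 25)
A(-32)*(-23) = 25*(-23) = -575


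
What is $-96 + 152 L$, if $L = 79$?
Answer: $11912$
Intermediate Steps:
$-96 + 152 L = -96 + 152 \cdot 79 = -96 + 12008 = 11912$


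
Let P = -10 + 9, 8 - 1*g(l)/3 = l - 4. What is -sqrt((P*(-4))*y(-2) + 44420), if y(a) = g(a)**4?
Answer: -2*sqrt(3122801) ≈ -3534.3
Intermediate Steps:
g(l) = 36 - 3*l (g(l) = 24 - 3*(l - 4) = 24 - 3*(-4 + l) = 24 + (12 - 3*l) = 36 - 3*l)
y(a) = (36 - 3*a)**4
P = -1
-sqrt((P*(-4))*y(-2) + 44420) = -sqrt((-1*(-4))*(81*(-12 - 2)**4) + 44420) = -sqrt(4*(81*(-14)**4) + 44420) = -sqrt(4*(81*38416) + 44420) = -sqrt(4*3111696 + 44420) = -sqrt(12446784 + 44420) = -sqrt(12491204) = -2*sqrt(3122801)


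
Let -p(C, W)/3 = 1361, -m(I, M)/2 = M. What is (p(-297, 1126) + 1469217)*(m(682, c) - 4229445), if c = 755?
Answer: -6198916022970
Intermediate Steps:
m(I, M) = -2*M
p(C, W) = -4083 (p(C, W) = -3*1361 = -4083)
(p(-297, 1126) + 1469217)*(m(682, c) - 4229445) = (-4083 + 1469217)*(-2*755 - 4229445) = 1465134*(-1510 - 4229445) = 1465134*(-4230955) = -6198916022970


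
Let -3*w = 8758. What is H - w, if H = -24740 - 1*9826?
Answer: -94940/3 ≈ -31647.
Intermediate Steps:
w = -8758/3 (w = -⅓*8758 = -8758/3 ≈ -2919.3)
H = -34566 (H = -24740 - 9826 = -34566)
H - w = -34566 - 1*(-8758/3) = -34566 + 8758/3 = -94940/3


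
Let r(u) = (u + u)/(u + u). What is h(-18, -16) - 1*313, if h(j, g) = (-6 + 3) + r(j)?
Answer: -315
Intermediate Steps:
r(u) = 1 (r(u) = (2*u)/((2*u)) = (2*u)*(1/(2*u)) = 1)
h(j, g) = -2 (h(j, g) = (-6 + 3) + 1 = -3 + 1 = -2)
h(-18, -16) - 1*313 = -2 - 1*313 = -2 - 313 = -315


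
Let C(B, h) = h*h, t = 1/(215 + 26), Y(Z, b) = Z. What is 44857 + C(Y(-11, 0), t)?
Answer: 2605339418/58081 ≈ 44857.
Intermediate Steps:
t = 1/241 ≈ 0.0041494
C(B, h) = h**2
44857 + C(Y(-11, 0), t) = 44857 + (1/241)**2 = 44857 + 1/58081 = 2605339418/58081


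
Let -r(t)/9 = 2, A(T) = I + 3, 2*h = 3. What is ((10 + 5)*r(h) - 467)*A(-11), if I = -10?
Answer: 5159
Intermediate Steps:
h = 3/2 (h = (½)*3 = 3/2 ≈ 1.5000)
A(T) = -7 (A(T) = -10 + 3 = -7)
r(t) = -18 (r(t) = -9*2 = -18)
((10 + 5)*r(h) - 467)*A(-11) = ((10 + 5)*(-18) - 467)*(-7) = (15*(-18) - 467)*(-7) = (-270 - 467)*(-7) = -737*(-7) = 5159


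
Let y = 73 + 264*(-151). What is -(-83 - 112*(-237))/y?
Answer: 26461/39791 ≈ 0.66500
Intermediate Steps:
y = -39791 (y = 73 - 39864 = -39791)
-(-83 - 112*(-237))/y = -(-83 - 112*(-237))/(-39791) = -(-83 + 26544)*(-1)/39791 = -26461*(-1)/39791 = -1*(-26461/39791) = 26461/39791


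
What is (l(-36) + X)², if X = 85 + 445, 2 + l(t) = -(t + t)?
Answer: 360000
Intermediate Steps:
l(t) = -2 - 2*t (l(t) = -2 - (t + t) = -2 - 2*t)
X = 530
(l(-36) + X)² = ((-2 - 2*(-36)) + 530)² = ((-2 + 72) + 530)² = (70 + 530)² = 600² = 360000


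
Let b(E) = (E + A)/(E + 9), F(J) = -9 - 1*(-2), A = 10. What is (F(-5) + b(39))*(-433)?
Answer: 124271/48 ≈ 2589.0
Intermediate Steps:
F(J) = -7 (F(J) = -9 + 2 = -7)
b(E) = (10 + E)/(9 + E) (b(E) = (E + 10)/(E + 9) = (10 + E)/(9 + E))
(F(-5) + b(39))*(-433) = (-7 + (10 + 39)/(9 + 39))*(-433) = (-7 + 49/48)*(-433) = -287/48*(-433) = 124271/48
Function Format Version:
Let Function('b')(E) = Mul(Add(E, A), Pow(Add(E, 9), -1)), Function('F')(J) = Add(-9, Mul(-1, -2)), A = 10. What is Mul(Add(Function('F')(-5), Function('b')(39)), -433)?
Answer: Rational(124271, 48) ≈ 2589.0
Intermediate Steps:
Function('F')(J) = -7 (Function('F')(J) = Add(-9, 2) = -7)
Function('b')(E) = Mul(Pow(Add(9, E), -1), Add(10, E)) (Function('b')(E) = Mul(Add(E, 10), Pow(Add(E, 9), -1)) = Mul(Add(10, E), Pow(Add(9, E), -1)) = Mul(Pow(Add(9, E), -1), Add(10, E)))
Mul(Add(Function('F')(-5), Function('b')(39)), -433) = Mul(Add(-7, Mul(Pow(Add(9, 39), -1), Add(10, 39))), -433) = Mul(Add(-7, Mul(Pow(48, -1), 49)), -433) = Mul(Add(-7, Mul(Rational(1, 48), 49)), -433) = Mul(Add(-7, Rational(49, 48)), -433) = Mul(Rational(-287, 48), -433) = Rational(124271, 48)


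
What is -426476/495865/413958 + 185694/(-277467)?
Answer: -6352836884472212/9492482899677315 ≈ -0.66925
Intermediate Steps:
-426476/495865/413958 + 185694/(-277467) = -426476*1/495865*(1/413958) + 185694*(-1/277467) = -426476/495865*1/413958 - 61898/92489 = -213238/102633641835 - 61898/92489 = -6352836884472212/9492482899677315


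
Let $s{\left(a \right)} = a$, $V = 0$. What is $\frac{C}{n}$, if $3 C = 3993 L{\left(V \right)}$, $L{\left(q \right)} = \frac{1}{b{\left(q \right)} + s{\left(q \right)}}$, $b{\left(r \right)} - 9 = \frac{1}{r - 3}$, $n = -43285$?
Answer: $- \frac{363}{102310} \approx -0.003548$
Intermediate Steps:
$b{\left(r \right)} = 9 + \frac{1}{-3 + r}$ ($b{\left(r \right)} = 9 + \frac{1}{r - 3} = 9 + \frac{1}{-3 + r}$)
$L{\left(q \right)} = \frac{1}{q + \frac{-26 + 9 q}{-3 + q}}$ ($L{\left(q \right)} = \frac{1}{\frac{-26 + 9 q}{-3 + q} + q} = \frac{1}{q + \frac{-26 + 9 q}{-3 + q}}$)
$C = \frac{3993}{26}$ ($C = \frac{3993 \frac{-3 + 0}{-26 + 0^{2} + 6 \cdot 0}}{3} = \frac{3993 \frac{1}{-26 + 0 + 0} \left(-3\right)}{3} = \frac{3993 \frac{1}{-26} \left(-3\right)}{3} = \frac{3993 \left(\left(- \frac{1}{26}\right) \left(-3\right)\right)}{3} = \frac{3993 \cdot \frac{3}{26}}{3} = \frac{1}{3} \cdot \frac{11979}{26} = \frac{3993}{26} \approx 153.58$)
$\frac{C}{n} = \frac{3993}{26 \left(-43285\right)} = \frac{3993}{26} \left(- \frac{1}{43285}\right) = - \frac{363}{102310}$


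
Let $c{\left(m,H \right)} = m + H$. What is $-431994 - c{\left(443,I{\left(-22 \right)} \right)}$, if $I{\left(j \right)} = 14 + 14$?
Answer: $-432465$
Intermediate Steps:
$I{\left(j \right)} = 28$
$c{\left(m,H \right)} = H + m$
$-431994 - c{\left(443,I{\left(-22 \right)} \right)} = -431994 - \left(28 + 443\right) = -431994 - 471 = -432465$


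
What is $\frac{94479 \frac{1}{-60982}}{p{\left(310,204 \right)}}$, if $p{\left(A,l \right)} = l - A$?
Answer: $\frac{94479}{6464092} \approx 0.014616$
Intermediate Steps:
$\frac{94479 \frac{1}{-60982}}{p{\left(310,204 \right)}} = \frac{94479 \frac{1}{-60982}}{204 - 310} = \frac{94479 \left(- \frac{1}{60982}\right)}{204 - 310} = - \frac{94479}{60982 \left(-106\right)} = \left(- \frac{94479}{60982}\right) \left(- \frac{1}{106}\right) = \frac{94479}{6464092}$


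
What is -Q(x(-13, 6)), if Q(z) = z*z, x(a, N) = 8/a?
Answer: -64/169 ≈ -0.37870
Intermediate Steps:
Q(z) = z²
-Q(x(-13, 6)) = -(8/(-13))² = -(8*(-1/13))² = -(-8/13)² = -1*64/169 = -64/169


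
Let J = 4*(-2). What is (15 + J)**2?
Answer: 49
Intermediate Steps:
J = -8
(15 + J)**2 = (15 - 8)**2 = 7**2 = 49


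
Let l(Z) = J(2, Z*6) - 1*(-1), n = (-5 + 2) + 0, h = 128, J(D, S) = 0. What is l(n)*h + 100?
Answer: 228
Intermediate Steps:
n = -3 (n = -3 + 0 = -3)
l(Z) = 1 (l(Z) = 0 - 1*(-1) = 0 + 1 = 1)
l(n)*h + 100 = 1*128 + 100 = 128 + 100 = 228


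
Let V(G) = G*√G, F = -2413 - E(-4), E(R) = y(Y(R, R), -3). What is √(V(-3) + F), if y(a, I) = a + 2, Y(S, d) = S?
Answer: √(-2411 - 3*I*√3) ≈ 0.0529 - 49.102*I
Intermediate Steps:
y(a, I) = 2 + a
E(R) = 2 + R
F = -2411 (F = -2413 - (2 - 4) = -2413 - 1*(-2) = -2413 + 2 = -2411)
V(G) = G^(3/2)
√(V(-3) + F) = √((-3)^(3/2) - 2411) = √(-3*I*√3 - 2411) = √(-2411 - 3*I*√3)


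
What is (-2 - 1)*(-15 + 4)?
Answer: 33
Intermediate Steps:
(-2 - 1)*(-15 + 4) = -3*(-11) = 33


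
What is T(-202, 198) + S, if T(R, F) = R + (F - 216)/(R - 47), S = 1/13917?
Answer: -233248837/1155111 ≈ -201.93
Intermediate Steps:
S = 1/13917 ≈ 7.1855e-5
T(R, F) = R + (-216 + F)/(-47 + R)
T(-202, 198) + S = (-216 + 198 + (-202)² - 47*(-202))/(-47 - 202) + 1/13917 = (-216 + 198 + 40804 + 9494)/(-249) + 1/13917 = -1/249*50280 + 1/13917 = -16760/83 + 1/13917 = -233248837/1155111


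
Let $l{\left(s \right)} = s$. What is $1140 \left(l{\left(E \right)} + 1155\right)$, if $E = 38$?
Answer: $1360020$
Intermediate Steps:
$1140 \left(l{\left(E \right)} + 1155\right) = 1140 \left(38 + 1155\right) = 1140 \cdot 1193 = 1360020$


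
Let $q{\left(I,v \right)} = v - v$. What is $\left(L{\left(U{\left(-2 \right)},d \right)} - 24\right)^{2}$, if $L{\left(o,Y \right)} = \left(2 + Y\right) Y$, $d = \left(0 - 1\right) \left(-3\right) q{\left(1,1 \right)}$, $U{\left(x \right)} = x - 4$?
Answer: $576$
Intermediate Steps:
$U{\left(x \right)} = -4 + x$ ($U{\left(x \right)} = x - 4 = -4 + x$)
$q{\left(I,v \right)} = 0$
$d = 0$ ($d = \left(0 - 1\right) \left(-3\right) 0 = \left(-1\right) \left(-3\right) 0 = 3 \cdot 0 = 0$)
$L{\left(o,Y \right)} = Y \left(2 + Y\right)$
$\left(L{\left(U{\left(-2 \right)},d \right)} - 24\right)^{2} = \left(0 \left(2 + 0\right) - 24\right)^{2} = \left(0 \cdot 2 - 24\right)^{2} = \left(0 - 24\right)^{2} = \left(-24\right)^{2} = 576$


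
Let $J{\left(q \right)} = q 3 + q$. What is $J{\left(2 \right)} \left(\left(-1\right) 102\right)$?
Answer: $-816$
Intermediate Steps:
$J{\left(q \right)} = 4 q$ ($J{\left(q \right)} = 3 q + q = 4 q$)
$J{\left(2 \right)} \left(\left(-1\right) 102\right) = 4 \cdot 2 \left(\left(-1\right) 102\right) = 8 \left(-102\right) = -816$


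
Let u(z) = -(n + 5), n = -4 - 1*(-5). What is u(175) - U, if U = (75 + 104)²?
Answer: -32047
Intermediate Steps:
n = 1 (n = -4 + 5 = 1)
U = 32041 (U = 179² = 32041)
u(z) = -6 (u(z) = -(1 + 5) = -1*6 = -6)
u(175) - U = -6 - 1*32041 = -6 - 32041 = -32047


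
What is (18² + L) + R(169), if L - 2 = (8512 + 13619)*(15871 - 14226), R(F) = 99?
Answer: 36405920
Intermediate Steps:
L = 36405497 (L = 2 + (8512 + 13619)*(15871 - 14226) = 2 + 22131*1645 = 2 + 36405495 = 36405497)
(18² + L) + R(169) = (18² + 36405497) + 99 = (324 + 36405497) + 99 = 36405821 + 99 = 36405920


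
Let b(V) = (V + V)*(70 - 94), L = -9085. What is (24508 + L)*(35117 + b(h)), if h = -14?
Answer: 551973747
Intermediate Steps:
b(V) = -48*V (b(V) = (2*V)*(-24) = -48*V)
(24508 + L)*(35117 + b(h)) = (24508 - 9085)*(35117 - 48*(-14)) = 15423*(35117 + 672) = 15423*35789 = 551973747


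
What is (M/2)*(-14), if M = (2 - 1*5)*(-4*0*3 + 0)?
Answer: 0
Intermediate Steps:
M = 0 (M = (2 - 5)*(0*3 + 0) = -3*(0 + 0) = -3*0 = 0)
(M/2)*(-14) = (0/2)*(-14) = (0*(½))*(-14) = 0*(-14) = 0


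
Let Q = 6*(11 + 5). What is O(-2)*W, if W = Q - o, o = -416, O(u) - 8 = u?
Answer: 3072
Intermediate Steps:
O(u) = 8 + u
Q = 96 (Q = 6*16 = 96)
W = 512 (W = 96 - 1*(-416) = 96 + 416 = 512)
O(-2)*W = (8 - 2)*512 = 6*512 = 3072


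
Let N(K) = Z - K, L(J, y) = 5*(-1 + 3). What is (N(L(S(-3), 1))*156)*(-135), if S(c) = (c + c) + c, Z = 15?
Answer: -105300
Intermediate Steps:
S(c) = 3*c (S(c) = 2*c + c = 3*c)
L(J, y) = 10 (L(J, y) = 5*2 = 10)
N(K) = 15 - K
(N(L(S(-3), 1))*156)*(-135) = ((15 - 1*10)*156)*(-135) = ((15 - 10)*156)*(-135) = (5*156)*(-135) = 780*(-135) = -105300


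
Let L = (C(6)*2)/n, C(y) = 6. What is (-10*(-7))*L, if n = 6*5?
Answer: 28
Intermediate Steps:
n = 30
L = ⅖ (L = (6*2)/30 = 12*(1/30) = ⅖ ≈ 0.40000)
(-10*(-7))*L = -10*(-7)*(⅖) = 70*(⅖) = 28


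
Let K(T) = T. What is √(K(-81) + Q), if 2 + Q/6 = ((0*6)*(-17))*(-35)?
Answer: I*√93 ≈ 9.6436*I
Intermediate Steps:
Q = -12 (Q = -12 + 6*(((0*6)*(-17))*(-35)) = -12 + 6*((0*(-17))*(-35)) = -12 + 6*(0*(-35)) = -12 + 6*0 = -12 + 0 = -12)
√(K(-81) + Q) = √(-81 - 12) = √(-93) = I*√93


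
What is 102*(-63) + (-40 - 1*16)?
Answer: -6482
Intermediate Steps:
102*(-63) + (-40 - 1*16) = -6426 + (-40 - 16) = -6426 - 56 = -6482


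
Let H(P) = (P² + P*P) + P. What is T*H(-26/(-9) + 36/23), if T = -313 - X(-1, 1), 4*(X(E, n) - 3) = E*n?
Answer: -398060131/28566 ≈ -13935.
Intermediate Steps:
X(E, n) = 3 + E*n/4 (X(E, n) = 3 + (E*n)/4 = 3 + E*n/4)
H(P) = P + 2*P² (H(P) = (P² + P²) + P = 2*P² + P = P + 2*P²)
T = -1263/4 (T = -313 - (3 + (¼)*(-1)*1) = -313 - (3 - ¼) = -313 - 1*11/4 = -313 - 11/4 = -1263/4 ≈ -315.75)
T*H(-26/(-9) + 36/23) = -1263*(-26/(-9) + 36/23)*(1 + 2*(-26/(-9) + 36/23))/4 = -1263*(-26*(-⅑) + 36*(1/23))*(1 + 2*(-26*(-⅑) + 36*(1/23)))/4 = -1263*(26/9 + 36/23)*(1 + 2*(26/9 + 36/23))/4 = -194081*(1 + 2*(922/207))/138 = -194081*(1 + 1844/207)/138 = -194081*2051/(138*207) = -1263/4*1891022/42849 = -398060131/28566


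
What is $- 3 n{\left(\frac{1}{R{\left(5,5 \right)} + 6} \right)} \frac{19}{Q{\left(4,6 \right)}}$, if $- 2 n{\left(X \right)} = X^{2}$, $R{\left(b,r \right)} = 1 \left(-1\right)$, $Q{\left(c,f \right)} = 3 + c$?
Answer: $\frac{57}{350} \approx 0.16286$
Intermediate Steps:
$R{\left(b,r \right)} = -1$
$n{\left(X \right)} = - \frac{X^{2}}{2}$
$- 3 n{\left(\frac{1}{R{\left(5,5 \right)} + 6} \right)} \frac{19}{Q{\left(4,6 \right)}} = - 3 \left(- \frac{\left(\frac{1}{-1 + 6}\right)^{2}}{2}\right) \frac{19}{3 + 4} = - 3 \left(- \frac{\left(\frac{1}{5}\right)^{2}}{2}\right) \frac{19}{7} = - 3 \left(- \frac{1}{2 \cdot 25}\right) 19 \cdot \frac{1}{7} = - 3 \left(\left(- \frac{1}{2}\right) \frac{1}{25}\right) \frac{19}{7} = \left(-3\right) \left(- \frac{1}{50}\right) \frac{19}{7} = \frac{3}{50} \cdot \frac{19}{7} = \frac{57}{350}$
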